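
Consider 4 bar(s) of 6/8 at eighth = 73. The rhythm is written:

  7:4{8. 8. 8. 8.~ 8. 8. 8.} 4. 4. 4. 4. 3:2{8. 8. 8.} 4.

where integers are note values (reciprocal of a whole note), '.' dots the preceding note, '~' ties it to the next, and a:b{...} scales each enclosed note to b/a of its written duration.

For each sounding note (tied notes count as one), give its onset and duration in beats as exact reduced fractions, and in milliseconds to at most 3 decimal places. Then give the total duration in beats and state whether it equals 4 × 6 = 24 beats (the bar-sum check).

1) 0.0ms=0b +704.501ms=6/7b
2) 704.501ms=6/7b +704.501ms=6/7b
3) 1409.002ms=12/7b +704.501ms=6/7b
4) 2113.503ms=18/7b +1409.002ms=12/7b
5) 3522.505ms=30/7b +704.501ms=6/7b
6) 4227.006ms=36/7b +704.501ms=6/7b
7) 4931.507ms=6b +2465.753ms=3b
8) 7397.26ms=9b +2465.753ms=3b
9) 9863.014ms=12b +2465.753ms=3b
10) 12328.767ms=15b +2465.753ms=3b
11) 14794.521ms=18b +821.918ms=1b
12) 15616.438ms=19b +821.918ms=1b
13) 16438.356ms=20b +821.918ms=1b
14) 17260.274ms=21b +2465.753ms=3b
Σ=24b of 24 (73bpm 6/8) — PASS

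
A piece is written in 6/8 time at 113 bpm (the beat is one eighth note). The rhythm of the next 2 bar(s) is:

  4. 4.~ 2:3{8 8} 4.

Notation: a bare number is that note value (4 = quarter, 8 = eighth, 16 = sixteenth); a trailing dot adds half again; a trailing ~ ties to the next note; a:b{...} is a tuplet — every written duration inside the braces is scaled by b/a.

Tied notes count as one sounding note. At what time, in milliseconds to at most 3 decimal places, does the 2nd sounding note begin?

note 2 onset = 3b = 1592.92ms

1. 0.0ms @ 0 + 1592.92ms (3)
2. 1592.92ms @ 3 + 2389.381ms (9/2)
3. 3982.301ms @ 15/2 + 796.46ms (3/2)
4. 4778.761ms @ 9 + 1592.92ms (3)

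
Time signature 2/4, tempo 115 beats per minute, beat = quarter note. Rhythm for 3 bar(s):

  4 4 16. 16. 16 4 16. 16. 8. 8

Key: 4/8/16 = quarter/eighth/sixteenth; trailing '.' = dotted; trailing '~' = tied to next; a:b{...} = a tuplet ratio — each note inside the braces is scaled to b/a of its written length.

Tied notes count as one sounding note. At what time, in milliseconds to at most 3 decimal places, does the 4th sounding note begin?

note 4 onset = 19/8b = 1239.13ms

1. 0.0ms @ 0 + 521.739ms (1)
2. 521.739ms @ 1 + 521.739ms (1)
3. 1043.478ms @ 2 + 195.652ms (3/8)
4. 1239.13ms @ 19/8 + 195.652ms (3/8)
5. 1434.783ms @ 11/4 + 130.435ms (1/4)
6. 1565.217ms @ 3 + 521.739ms (1)
7. 2086.957ms @ 4 + 195.652ms (3/8)
8. 2282.609ms @ 35/8 + 195.652ms (3/8)
9. 2478.261ms @ 19/4 + 391.304ms (3/4)
10. 2869.565ms @ 11/2 + 260.87ms (1/2)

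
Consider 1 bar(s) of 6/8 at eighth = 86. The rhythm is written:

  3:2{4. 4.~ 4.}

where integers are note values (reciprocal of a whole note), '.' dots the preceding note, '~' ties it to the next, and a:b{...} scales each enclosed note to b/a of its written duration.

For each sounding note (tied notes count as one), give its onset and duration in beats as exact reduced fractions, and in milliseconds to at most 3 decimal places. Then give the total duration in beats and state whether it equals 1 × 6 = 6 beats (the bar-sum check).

1) 0.0ms=0b +1395.349ms=2b
2) 1395.349ms=2b +2790.698ms=4b
Σ=6b of 6 (86bpm 6/8) — PASS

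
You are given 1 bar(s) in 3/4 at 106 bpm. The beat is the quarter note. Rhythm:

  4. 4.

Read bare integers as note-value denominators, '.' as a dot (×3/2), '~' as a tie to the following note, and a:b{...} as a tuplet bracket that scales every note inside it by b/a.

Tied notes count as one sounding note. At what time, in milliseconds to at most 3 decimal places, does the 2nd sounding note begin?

1. 0.0ms @ 0 + 849.057ms (3/2)
2. 849.057ms @ 3/2 + 849.057ms (3/2)

note 2 onset = 3/2b = 849.057ms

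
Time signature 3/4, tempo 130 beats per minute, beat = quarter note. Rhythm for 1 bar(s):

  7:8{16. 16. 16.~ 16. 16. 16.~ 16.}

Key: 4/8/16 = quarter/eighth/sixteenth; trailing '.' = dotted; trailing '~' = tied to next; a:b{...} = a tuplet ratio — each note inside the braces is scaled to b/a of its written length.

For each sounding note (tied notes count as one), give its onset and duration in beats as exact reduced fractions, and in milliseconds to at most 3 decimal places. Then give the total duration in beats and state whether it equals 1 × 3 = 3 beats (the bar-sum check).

1) 0.0ms=0b +197.802ms=3/7b
2) 197.802ms=3/7b +197.802ms=3/7b
3) 395.604ms=6/7b +395.604ms=6/7b
4) 791.209ms=12/7b +197.802ms=3/7b
5) 989.011ms=15/7b +395.604ms=6/7b
Σ=3b of 3 (130bpm 3/4) — PASS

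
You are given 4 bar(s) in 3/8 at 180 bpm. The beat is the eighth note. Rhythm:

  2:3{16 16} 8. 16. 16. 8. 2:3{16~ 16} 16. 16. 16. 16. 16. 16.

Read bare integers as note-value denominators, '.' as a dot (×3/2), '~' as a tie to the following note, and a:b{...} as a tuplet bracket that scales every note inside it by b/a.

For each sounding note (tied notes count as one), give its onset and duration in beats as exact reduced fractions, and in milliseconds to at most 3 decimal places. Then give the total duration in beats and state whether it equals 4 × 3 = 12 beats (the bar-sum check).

1) 0.0ms=0b +250.0ms=3/4b
2) 250.0ms=3/4b +250.0ms=3/4b
3) 500.0ms=3/2b +500.0ms=3/2b
4) 1000.0ms=3b +250.0ms=3/4b
5) 1250.0ms=15/4b +250.0ms=3/4b
6) 1500.0ms=9/2b +500.0ms=3/2b
7) 2000.0ms=6b +500.0ms=3/2b
8) 2500.0ms=15/2b +250.0ms=3/4b
9) 2750.0ms=33/4b +250.0ms=3/4b
10) 3000.0ms=9b +250.0ms=3/4b
11) 3250.0ms=39/4b +250.0ms=3/4b
12) 3500.0ms=21/2b +250.0ms=3/4b
13) 3750.0ms=45/4b +250.0ms=3/4b
Σ=12b of 12 (180bpm 3/8) — PASS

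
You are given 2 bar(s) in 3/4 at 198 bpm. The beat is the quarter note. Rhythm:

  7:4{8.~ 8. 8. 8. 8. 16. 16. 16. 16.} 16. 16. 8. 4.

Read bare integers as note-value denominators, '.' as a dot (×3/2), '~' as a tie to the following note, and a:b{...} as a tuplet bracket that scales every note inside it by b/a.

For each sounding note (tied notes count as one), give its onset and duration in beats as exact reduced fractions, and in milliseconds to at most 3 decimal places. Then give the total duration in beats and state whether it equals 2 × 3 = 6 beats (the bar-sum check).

1) 0.0ms=0b +259.74ms=6/7b
2) 259.74ms=6/7b +129.87ms=3/7b
3) 389.61ms=9/7b +129.87ms=3/7b
4) 519.481ms=12/7b +129.87ms=3/7b
5) 649.351ms=15/7b +64.935ms=3/14b
6) 714.286ms=33/14b +64.935ms=3/14b
7) 779.221ms=18/7b +64.935ms=3/14b
8) 844.156ms=39/14b +64.935ms=3/14b
9) 909.091ms=3b +113.636ms=3/8b
10) 1022.727ms=27/8b +113.636ms=3/8b
11) 1136.364ms=15/4b +227.273ms=3/4b
12) 1363.636ms=9/2b +454.545ms=3/2b
Σ=6b of 6 (198bpm 3/4) — PASS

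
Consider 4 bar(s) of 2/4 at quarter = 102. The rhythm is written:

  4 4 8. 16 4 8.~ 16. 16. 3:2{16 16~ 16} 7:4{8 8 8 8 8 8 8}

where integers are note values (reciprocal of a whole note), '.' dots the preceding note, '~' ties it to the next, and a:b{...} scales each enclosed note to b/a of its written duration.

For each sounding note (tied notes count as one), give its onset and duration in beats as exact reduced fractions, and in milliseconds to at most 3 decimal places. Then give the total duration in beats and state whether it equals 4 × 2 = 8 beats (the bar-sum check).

1) 0.0ms=0b +588.235ms=1b
2) 588.235ms=1b +588.235ms=1b
3) 1176.471ms=2b +441.176ms=3/4b
4) 1617.647ms=11/4b +147.059ms=1/4b
5) 1764.706ms=3b +588.235ms=1b
6) 2352.941ms=4b +661.765ms=9/8b
7) 3014.706ms=41/8b +220.588ms=3/8b
8) 3235.294ms=11/2b +98.039ms=1/6b
9) 3333.333ms=17/3b +196.078ms=1/3b
10) 3529.412ms=6b +168.067ms=2/7b
11) 3697.479ms=44/7b +168.067ms=2/7b
12) 3865.546ms=46/7b +168.067ms=2/7b
13) 4033.613ms=48/7b +168.067ms=2/7b
14) 4201.681ms=50/7b +168.067ms=2/7b
15) 4369.748ms=52/7b +168.067ms=2/7b
16) 4537.815ms=54/7b +168.067ms=2/7b
Σ=8b of 8 (102bpm 2/4) — PASS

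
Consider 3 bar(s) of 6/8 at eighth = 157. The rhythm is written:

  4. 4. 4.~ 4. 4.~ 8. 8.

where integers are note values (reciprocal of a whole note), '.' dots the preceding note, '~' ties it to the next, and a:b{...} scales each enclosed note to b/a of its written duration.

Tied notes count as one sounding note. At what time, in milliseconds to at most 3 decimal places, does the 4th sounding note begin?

1. 0.0ms @ 0 + 1146.497ms (3)
2. 1146.497ms @ 3 + 1146.497ms (3)
3. 2292.994ms @ 6 + 2292.994ms (6)
4. 4585.987ms @ 12 + 1719.745ms (9/2)
5. 6305.732ms @ 33/2 + 573.248ms (3/2)

note 4 onset = 12b = 4585.987ms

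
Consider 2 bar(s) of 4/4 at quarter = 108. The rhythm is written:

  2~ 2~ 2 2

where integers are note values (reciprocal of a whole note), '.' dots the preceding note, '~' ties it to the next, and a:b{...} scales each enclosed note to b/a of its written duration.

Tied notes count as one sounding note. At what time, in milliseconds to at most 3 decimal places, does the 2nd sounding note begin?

1. 0.0ms @ 0 + 3333.333ms (6)
2. 3333.333ms @ 6 + 1111.111ms (2)

note 2 onset = 6b = 3333.333ms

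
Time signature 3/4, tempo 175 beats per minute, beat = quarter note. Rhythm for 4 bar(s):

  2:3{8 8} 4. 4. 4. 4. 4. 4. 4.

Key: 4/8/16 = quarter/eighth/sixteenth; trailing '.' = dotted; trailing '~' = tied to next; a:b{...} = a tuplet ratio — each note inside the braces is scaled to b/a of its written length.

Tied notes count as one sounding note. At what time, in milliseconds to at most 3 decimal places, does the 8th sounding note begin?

note 8 onset = 9b = 3085.714ms

1. 0.0ms @ 0 + 257.143ms (3/4)
2. 257.143ms @ 3/4 + 257.143ms (3/4)
3. 514.286ms @ 3/2 + 514.286ms (3/2)
4. 1028.571ms @ 3 + 514.286ms (3/2)
5. 1542.857ms @ 9/2 + 514.286ms (3/2)
6. 2057.143ms @ 6 + 514.286ms (3/2)
7. 2571.429ms @ 15/2 + 514.286ms (3/2)
8. 3085.714ms @ 9 + 514.286ms (3/2)
9. 3600.0ms @ 21/2 + 514.286ms (3/2)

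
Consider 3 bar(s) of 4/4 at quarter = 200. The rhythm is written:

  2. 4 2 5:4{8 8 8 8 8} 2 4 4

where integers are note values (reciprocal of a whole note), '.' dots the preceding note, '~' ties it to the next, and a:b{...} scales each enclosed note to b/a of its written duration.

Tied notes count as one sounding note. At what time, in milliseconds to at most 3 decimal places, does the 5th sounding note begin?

1. 0.0ms @ 0 + 900.0ms (3)
2. 900.0ms @ 3 + 300.0ms (1)
3. 1200.0ms @ 4 + 600.0ms (2)
4. 1800.0ms @ 6 + 120.0ms (2/5)
5. 1920.0ms @ 32/5 + 120.0ms (2/5)
6. 2040.0ms @ 34/5 + 120.0ms (2/5)
7. 2160.0ms @ 36/5 + 120.0ms (2/5)
8. 2280.0ms @ 38/5 + 120.0ms (2/5)
9. 2400.0ms @ 8 + 600.0ms (2)
10. 3000.0ms @ 10 + 300.0ms (1)
11. 3300.0ms @ 11 + 300.0ms (1)

note 5 onset = 32/5b = 1920.0ms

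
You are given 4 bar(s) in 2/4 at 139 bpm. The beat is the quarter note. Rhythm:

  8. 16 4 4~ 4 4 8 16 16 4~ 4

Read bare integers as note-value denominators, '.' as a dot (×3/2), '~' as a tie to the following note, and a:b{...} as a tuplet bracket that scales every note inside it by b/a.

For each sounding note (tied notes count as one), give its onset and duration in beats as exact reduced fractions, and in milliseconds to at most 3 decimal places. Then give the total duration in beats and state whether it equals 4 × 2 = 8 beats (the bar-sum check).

1) 0.0ms=0b +323.741ms=3/4b
2) 323.741ms=3/4b +107.914ms=1/4b
3) 431.655ms=1b +431.655ms=1b
4) 863.309ms=2b +863.309ms=2b
5) 1726.619ms=4b +431.655ms=1b
6) 2158.273ms=5b +215.827ms=1/2b
7) 2374.101ms=11/2b +107.914ms=1/4b
8) 2482.014ms=23/4b +107.914ms=1/4b
9) 2589.928ms=6b +863.309ms=2b
Σ=8b of 8 (139bpm 2/4) — PASS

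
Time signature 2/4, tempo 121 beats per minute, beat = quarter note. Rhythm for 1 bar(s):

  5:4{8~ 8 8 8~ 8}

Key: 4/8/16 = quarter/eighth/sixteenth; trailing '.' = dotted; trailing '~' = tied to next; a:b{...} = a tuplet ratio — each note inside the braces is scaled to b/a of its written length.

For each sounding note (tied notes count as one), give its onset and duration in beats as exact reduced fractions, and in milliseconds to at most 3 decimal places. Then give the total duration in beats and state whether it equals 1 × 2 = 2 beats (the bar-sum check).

1) 0.0ms=0b +396.694ms=4/5b
2) 396.694ms=4/5b +198.347ms=2/5b
3) 595.041ms=6/5b +396.694ms=4/5b
Σ=2b of 2 (121bpm 2/4) — PASS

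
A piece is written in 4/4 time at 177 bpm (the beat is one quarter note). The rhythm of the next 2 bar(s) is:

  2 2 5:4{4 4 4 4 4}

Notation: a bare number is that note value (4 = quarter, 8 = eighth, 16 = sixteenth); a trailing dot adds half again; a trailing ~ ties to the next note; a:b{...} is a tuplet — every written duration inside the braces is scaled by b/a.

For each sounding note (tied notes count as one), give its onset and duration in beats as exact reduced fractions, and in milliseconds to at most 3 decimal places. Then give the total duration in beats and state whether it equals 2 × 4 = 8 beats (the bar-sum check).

1) 0.0ms=0b +677.966ms=2b
2) 677.966ms=2b +677.966ms=2b
3) 1355.932ms=4b +271.186ms=4/5b
4) 1627.119ms=24/5b +271.186ms=4/5b
5) 1898.305ms=28/5b +271.186ms=4/5b
6) 2169.492ms=32/5b +271.186ms=4/5b
7) 2440.678ms=36/5b +271.186ms=4/5b
Σ=8b of 8 (177bpm 4/4) — PASS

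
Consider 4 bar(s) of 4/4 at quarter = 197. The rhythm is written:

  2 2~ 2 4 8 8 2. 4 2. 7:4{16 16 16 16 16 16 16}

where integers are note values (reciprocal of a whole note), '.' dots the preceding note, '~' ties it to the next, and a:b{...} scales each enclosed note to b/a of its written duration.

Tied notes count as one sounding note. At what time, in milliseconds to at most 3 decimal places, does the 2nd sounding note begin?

note 2 onset = 2b = 609.137ms

1. 0.0ms @ 0 + 609.137ms (2)
2. 609.137ms @ 2 + 1218.274ms (4)
3. 1827.411ms @ 6 + 304.569ms (1)
4. 2131.98ms @ 7 + 152.284ms (1/2)
5. 2284.264ms @ 15/2 + 152.284ms (1/2)
6. 2436.548ms @ 8 + 913.706ms (3)
7. 3350.254ms @ 11 + 304.569ms (1)
8. 3654.822ms @ 12 + 913.706ms (3)
9. 4568.528ms @ 15 + 43.51ms (1/7)
10. 4612.038ms @ 106/7 + 43.51ms (1/7)
11. 4655.547ms @ 107/7 + 43.51ms (1/7)
12. 4699.057ms @ 108/7 + 43.51ms (1/7)
13. 4742.567ms @ 109/7 + 43.51ms (1/7)
14. 4786.077ms @ 110/7 + 43.51ms (1/7)
15. 4829.587ms @ 111/7 + 43.51ms (1/7)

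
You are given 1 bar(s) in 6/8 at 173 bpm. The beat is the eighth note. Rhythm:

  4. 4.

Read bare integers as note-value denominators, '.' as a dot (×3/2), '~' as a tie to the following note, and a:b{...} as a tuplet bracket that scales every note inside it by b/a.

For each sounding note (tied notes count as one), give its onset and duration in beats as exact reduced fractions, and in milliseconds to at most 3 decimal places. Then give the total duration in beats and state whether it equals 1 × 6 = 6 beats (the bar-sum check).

1) 0.0ms=0b +1040.462ms=3b
2) 1040.462ms=3b +1040.462ms=3b
Σ=6b of 6 (173bpm 6/8) — PASS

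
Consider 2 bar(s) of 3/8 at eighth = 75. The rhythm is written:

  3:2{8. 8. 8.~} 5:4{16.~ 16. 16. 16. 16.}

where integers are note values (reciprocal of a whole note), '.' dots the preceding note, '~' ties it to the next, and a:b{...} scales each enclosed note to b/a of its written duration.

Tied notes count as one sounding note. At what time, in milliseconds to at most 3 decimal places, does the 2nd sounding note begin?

1. 0.0ms @ 0 + 800.0ms (1)
2. 800.0ms @ 1 + 800.0ms (1)
3. 1600.0ms @ 2 + 1760.0ms (11/5)
4. 3360.0ms @ 21/5 + 480.0ms (3/5)
5. 3840.0ms @ 24/5 + 480.0ms (3/5)
6. 4320.0ms @ 27/5 + 480.0ms (3/5)

note 2 onset = 1b = 800.0ms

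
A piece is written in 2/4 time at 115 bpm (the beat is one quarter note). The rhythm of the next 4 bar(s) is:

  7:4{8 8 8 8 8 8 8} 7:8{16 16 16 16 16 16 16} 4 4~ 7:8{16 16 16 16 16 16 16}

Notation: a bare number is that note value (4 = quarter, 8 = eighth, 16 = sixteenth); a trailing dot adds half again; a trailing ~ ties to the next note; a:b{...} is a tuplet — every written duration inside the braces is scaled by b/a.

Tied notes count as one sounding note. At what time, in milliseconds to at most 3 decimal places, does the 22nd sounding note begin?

1. 0.0ms @ 0 + 149.068ms (2/7)
2. 149.068ms @ 2/7 + 149.068ms (2/7)
3. 298.137ms @ 4/7 + 149.068ms (2/7)
4. 447.205ms @ 6/7 + 149.068ms (2/7)
5. 596.273ms @ 8/7 + 149.068ms (2/7)
6. 745.342ms @ 10/7 + 149.068ms (2/7)
7. 894.41ms @ 12/7 + 149.068ms (2/7)
8. 1043.478ms @ 2 + 149.068ms (2/7)
9. 1192.547ms @ 16/7 + 149.068ms (2/7)
10. 1341.615ms @ 18/7 + 149.068ms (2/7)
11. 1490.683ms @ 20/7 + 149.068ms (2/7)
12. 1639.752ms @ 22/7 + 149.068ms (2/7)
13. 1788.82ms @ 24/7 + 149.068ms (2/7)
14. 1937.888ms @ 26/7 + 149.068ms (2/7)
15. 2086.957ms @ 4 + 521.739ms (1)
16. 2608.696ms @ 5 + 670.807ms (9/7)
17. 3279.503ms @ 44/7 + 149.068ms (2/7)
18. 3428.571ms @ 46/7 + 149.068ms (2/7)
19. 3577.64ms @ 48/7 + 149.068ms (2/7)
20. 3726.708ms @ 50/7 + 149.068ms (2/7)
21. 3875.776ms @ 52/7 + 149.068ms (2/7)
22. 4024.845ms @ 54/7 + 149.068ms (2/7)

note 22 onset = 54/7b = 4024.845ms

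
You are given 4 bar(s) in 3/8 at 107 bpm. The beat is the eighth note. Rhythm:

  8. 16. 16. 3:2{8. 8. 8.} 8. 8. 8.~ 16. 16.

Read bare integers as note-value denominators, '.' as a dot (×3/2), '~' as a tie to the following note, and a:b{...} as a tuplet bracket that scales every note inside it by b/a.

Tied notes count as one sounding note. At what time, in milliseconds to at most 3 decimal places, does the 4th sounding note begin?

1. 0.0ms @ 0 + 841.121ms (3/2)
2. 841.121ms @ 3/2 + 420.561ms (3/4)
3. 1261.682ms @ 9/4 + 420.561ms (3/4)
4. 1682.243ms @ 3 + 560.748ms (1)
5. 2242.991ms @ 4 + 560.748ms (1)
6. 2803.738ms @ 5 + 560.748ms (1)
7. 3364.486ms @ 6 + 841.121ms (3/2)
8. 4205.607ms @ 15/2 + 841.121ms (3/2)
9. 5046.729ms @ 9 + 1261.682ms (9/4)
10. 6308.411ms @ 45/4 + 420.561ms (3/4)

note 4 onset = 3b = 1682.243ms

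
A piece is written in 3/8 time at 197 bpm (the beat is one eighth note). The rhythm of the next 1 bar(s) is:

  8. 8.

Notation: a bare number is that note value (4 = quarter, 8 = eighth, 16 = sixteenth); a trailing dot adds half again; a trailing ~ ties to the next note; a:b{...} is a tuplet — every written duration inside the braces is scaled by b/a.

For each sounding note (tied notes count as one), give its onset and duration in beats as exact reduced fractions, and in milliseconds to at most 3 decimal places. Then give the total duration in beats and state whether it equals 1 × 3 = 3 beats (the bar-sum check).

1) 0.0ms=0b +456.853ms=3/2b
2) 456.853ms=3/2b +456.853ms=3/2b
Σ=3b of 3 (197bpm 3/8) — PASS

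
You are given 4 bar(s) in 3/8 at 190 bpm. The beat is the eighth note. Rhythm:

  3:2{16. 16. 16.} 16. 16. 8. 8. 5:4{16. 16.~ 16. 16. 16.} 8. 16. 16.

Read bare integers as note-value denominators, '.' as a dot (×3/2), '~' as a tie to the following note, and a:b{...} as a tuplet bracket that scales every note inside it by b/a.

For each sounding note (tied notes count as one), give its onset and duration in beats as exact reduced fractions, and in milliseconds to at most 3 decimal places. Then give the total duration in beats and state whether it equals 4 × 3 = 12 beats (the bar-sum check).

1) 0.0ms=0b +157.895ms=1/2b
2) 157.895ms=1/2b +157.895ms=1/2b
3) 315.789ms=1b +157.895ms=1/2b
4) 473.684ms=3/2b +236.842ms=3/4b
5) 710.526ms=9/4b +236.842ms=3/4b
6) 947.368ms=3b +473.684ms=3/2b
7) 1421.053ms=9/2b +473.684ms=3/2b
8) 1894.737ms=6b +189.474ms=3/5b
9) 2084.211ms=33/5b +378.947ms=6/5b
10) 2463.158ms=39/5b +189.474ms=3/5b
11) 2652.632ms=42/5b +189.474ms=3/5b
12) 2842.105ms=9b +473.684ms=3/2b
13) 3315.789ms=21/2b +236.842ms=3/4b
14) 3552.632ms=45/4b +236.842ms=3/4b
Σ=12b of 12 (190bpm 3/8) — PASS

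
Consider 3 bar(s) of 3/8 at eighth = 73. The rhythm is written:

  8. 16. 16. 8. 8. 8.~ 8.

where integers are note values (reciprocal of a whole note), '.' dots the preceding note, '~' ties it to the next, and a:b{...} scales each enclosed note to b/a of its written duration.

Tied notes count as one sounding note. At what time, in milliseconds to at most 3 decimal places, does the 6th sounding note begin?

1. 0.0ms @ 0 + 1232.877ms (3/2)
2. 1232.877ms @ 3/2 + 616.438ms (3/4)
3. 1849.315ms @ 9/4 + 616.438ms (3/4)
4. 2465.753ms @ 3 + 1232.877ms (3/2)
5. 3698.63ms @ 9/2 + 1232.877ms (3/2)
6. 4931.507ms @ 6 + 2465.753ms (3)

note 6 onset = 6b = 4931.507ms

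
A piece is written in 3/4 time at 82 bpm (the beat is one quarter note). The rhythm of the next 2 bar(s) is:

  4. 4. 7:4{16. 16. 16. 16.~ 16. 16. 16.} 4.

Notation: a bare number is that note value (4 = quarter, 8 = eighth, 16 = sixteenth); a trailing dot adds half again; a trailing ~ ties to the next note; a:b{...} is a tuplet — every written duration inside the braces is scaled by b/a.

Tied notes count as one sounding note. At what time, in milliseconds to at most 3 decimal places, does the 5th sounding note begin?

1. 0.0ms @ 0 + 1097.561ms (3/2)
2. 1097.561ms @ 3/2 + 1097.561ms (3/2)
3. 2195.122ms @ 3 + 156.794ms (3/14)
4. 2351.916ms @ 45/14 + 156.794ms (3/14)
5. 2508.711ms @ 24/7 + 156.794ms (3/14)
6. 2665.505ms @ 51/14 + 313.589ms (3/7)
7. 2979.094ms @ 57/14 + 156.794ms (3/14)
8. 3135.889ms @ 30/7 + 156.794ms (3/14)
9. 3292.683ms @ 9/2 + 1097.561ms (3/2)

note 5 onset = 24/7b = 2508.711ms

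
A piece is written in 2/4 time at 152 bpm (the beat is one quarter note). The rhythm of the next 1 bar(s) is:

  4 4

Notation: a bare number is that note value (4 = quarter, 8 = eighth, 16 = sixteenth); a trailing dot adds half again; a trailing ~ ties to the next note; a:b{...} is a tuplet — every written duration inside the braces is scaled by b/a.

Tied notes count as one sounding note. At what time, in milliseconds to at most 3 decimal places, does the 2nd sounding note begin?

1. 0.0ms @ 0 + 394.737ms (1)
2. 394.737ms @ 1 + 394.737ms (1)

note 2 onset = 1b = 394.737ms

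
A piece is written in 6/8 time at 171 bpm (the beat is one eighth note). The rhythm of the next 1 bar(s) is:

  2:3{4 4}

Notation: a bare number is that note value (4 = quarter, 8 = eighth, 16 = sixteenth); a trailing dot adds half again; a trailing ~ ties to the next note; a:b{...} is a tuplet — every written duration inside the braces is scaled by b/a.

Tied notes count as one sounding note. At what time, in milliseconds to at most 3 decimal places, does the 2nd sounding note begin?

note 2 onset = 3b = 1052.632ms

1. 0.0ms @ 0 + 1052.632ms (3)
2. 1052.632ms @ 3 + 1052.632ms (3)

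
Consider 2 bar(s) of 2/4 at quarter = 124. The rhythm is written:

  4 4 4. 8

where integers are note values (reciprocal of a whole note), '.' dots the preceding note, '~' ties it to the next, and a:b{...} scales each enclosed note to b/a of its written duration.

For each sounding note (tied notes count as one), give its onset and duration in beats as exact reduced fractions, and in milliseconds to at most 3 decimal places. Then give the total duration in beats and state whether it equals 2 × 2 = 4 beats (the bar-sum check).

1) 0.0ms=0b +483.871ms=1b
2) 483.871ms=1b +483.871ms=1b
3) 967.742ms=2b +725.806ms=3/2b
4) 1693.548ms=7/2b +241.935ms=1/2b
Σ=4b of 4 (124bpm 2/4) — PASS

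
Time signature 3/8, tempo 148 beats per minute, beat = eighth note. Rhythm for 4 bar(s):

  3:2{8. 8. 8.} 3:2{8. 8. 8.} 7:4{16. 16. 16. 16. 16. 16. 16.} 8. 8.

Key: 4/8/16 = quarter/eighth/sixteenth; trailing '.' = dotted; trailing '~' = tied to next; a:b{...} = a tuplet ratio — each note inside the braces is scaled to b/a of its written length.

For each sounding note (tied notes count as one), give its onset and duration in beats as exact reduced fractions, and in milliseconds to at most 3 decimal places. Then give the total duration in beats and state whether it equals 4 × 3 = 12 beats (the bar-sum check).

1) 0.0ms=0b +405.405ms=1b
2) 405.405ms=1b +405.405ms=1b
3) 810.811ms=2b +405.405ms=1b
4) 1216.216ms=3b +405.405ms=1b
5) 1621.622ms=4b +405.405ms=1b
6) 2027.027ms=5b +405.405ms=1b
7) 2432.432ms=6b +173.745ms=3/7b
8) 2606.178ms=45/7b +173.745ms=3/7b
9) 2779.923ms=48/7b +173.745ms=3/7b
10) 2953.668ms=51/7b +173.745ms=3/7b
11) 3127.413ms=54/7b +173.745ms=3/7b
12) 3301.158ms=57/7b +173.745ms=3/7b
13) 3474.903ms=60/7b +173.745ms=3/7b
14) 3648.649ms=9b +608.108ms=3/2b
15) 4256.757ms=21/2b +608.108ms=3/2b
Σ=12b of 12 (148bpm 3/8) — PASS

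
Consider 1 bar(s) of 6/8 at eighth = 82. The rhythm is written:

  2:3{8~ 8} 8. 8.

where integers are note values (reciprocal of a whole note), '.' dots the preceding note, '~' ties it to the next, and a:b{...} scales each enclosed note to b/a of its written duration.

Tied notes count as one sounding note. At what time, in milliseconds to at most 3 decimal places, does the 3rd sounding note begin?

note 3 onset = 9/2b = 3292.683ms

1. 0.0ms @ 0 + 2195.122ms (3)
2. 2195.122ms @ 3 + 1097.561ms (3/2)
3. 3292.683ms @ 9/2 + 1097.561ms (3/2)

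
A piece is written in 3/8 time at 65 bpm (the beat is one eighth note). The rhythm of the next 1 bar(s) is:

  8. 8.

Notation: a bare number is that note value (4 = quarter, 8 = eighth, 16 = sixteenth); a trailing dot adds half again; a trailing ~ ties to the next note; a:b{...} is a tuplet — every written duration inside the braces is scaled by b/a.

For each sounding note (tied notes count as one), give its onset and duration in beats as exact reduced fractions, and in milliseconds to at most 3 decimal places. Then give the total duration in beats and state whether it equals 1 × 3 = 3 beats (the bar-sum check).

1) 0.0ms=0b +1384.615ms=3/2b
2) 1384.615ms=3/2b +1384.615ms=3/2b
Σ=3b of 3 (65bpm 3/8) — PASS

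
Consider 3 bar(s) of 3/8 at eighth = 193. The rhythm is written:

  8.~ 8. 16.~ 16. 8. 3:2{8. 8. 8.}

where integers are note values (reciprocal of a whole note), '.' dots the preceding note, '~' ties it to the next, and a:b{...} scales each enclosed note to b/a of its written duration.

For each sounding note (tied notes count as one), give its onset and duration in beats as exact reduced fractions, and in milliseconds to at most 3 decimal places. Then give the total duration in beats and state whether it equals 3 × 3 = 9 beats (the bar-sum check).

1) 0.0ms=0b +932.642ms=3b
2) 932.642ms=3b +466.321ms=3/2b
3) 1398.964ms=9/2b +466.321ms=3/2b
4) 1865.285ms=6b +310.881ms=1b
5) 2176.166ms=7b +310.881ms=1b
6) 2487.047ms=8b +310.881ms=1b
Σ=9b of 9 (193bpm 3/8) — PASS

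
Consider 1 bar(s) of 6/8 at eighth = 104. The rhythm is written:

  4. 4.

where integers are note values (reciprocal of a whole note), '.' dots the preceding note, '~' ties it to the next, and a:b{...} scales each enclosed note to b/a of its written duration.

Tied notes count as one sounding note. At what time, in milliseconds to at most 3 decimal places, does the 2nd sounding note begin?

1. 0.0ms @ 0 + 1730.769ms (3)
2. 1730.769ms @ 3 + 1730.769ms (3)

note 2 onset = 3b = 1730.769ms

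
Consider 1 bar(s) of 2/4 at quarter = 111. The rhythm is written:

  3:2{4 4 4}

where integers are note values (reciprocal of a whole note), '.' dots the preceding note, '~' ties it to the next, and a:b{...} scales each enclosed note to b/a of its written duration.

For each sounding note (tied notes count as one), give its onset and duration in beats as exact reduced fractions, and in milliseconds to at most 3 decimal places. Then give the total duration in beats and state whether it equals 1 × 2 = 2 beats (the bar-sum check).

1) 0.0ms=0b +360.36ms=2/3b
2) 360.36ms=2/3b +360.36ms=2/3b
3) 720.721ms=4/3b +360.36ms=2/3b
Σ=2b of 2 (111bpm 2/4) — PASS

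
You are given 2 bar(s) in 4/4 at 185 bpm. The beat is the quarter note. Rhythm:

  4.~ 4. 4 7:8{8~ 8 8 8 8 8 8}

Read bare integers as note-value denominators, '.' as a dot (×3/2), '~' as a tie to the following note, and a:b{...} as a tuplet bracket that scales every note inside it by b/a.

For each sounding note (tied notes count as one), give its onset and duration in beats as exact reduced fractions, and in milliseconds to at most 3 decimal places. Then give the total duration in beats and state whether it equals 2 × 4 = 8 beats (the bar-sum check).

1) 0.0ms=0b +972.973ms=3b
2) 972.973ms=3b +324.324ms=1b
3) 1297.297ms=4b +370.656ms=8/7b
4) 1667.954ms=36/7b +185.328ms=4/7b
5) 1853.282ms=40/7b +185.328ms=4/7b
6) 2038.61ms=44/7b +185.328ms=4/7b
7) 2223.938ms=48/7b +185.328ms=4/7b
8) 2409.266ms=52/7b +185.328ms=4/7b
Σ=8b of 8 (185bpm 4/4) — PASS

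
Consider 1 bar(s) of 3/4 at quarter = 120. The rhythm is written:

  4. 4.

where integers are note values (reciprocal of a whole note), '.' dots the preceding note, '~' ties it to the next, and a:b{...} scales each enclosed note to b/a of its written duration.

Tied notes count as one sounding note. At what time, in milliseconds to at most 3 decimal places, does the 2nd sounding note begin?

note 2 onset = 3/2b = 750.0ms

1. 0.0ms @ 0 + 750.0ms (3/2)
2. 750.0ms @ 3/2 + 750.0ms (3/2)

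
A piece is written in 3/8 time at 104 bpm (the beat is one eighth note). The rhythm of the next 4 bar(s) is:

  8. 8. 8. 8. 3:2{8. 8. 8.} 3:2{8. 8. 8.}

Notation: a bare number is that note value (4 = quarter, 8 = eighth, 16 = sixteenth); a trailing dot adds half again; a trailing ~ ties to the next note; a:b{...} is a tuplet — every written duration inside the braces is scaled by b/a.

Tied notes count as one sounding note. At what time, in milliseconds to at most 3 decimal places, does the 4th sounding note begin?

note 4 onset = 9/2b = 2596.154ms

1. 0.0ms @ 0 + 865.385ms (3/2)
2. 865.385ms @ 3/2 + 865.385ms (3/2)
3. 1730.769ms @ 3 + 865.385ms (3/2)
4. 2596.154ms @ 9/2 + 865.385ms (3/2)
5. 3461.538ms @ 6 + 576.923ms (1)
6. 4038.462ms @ 7 + 576.923ms (1)
7. 4615.385ms @ 8 + 576.923ms (1)
8. 5192.308ms @ 9 + 576.923ms (1)
9. 5769.231ms @ 10 + 576.923ms (1)
10. 6346.154ms @ 11 + 576.923ms (1)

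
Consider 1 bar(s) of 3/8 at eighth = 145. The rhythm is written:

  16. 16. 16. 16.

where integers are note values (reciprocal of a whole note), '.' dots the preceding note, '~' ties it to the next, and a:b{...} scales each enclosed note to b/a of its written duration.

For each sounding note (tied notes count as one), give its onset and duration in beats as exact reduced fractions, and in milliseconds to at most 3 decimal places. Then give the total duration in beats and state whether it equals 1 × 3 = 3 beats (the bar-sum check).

1) 0.0ms=0b +310.345ms=3/4b
2) 310.345ms=3/4b +310.345ms=3/4b
3) 620.69ms=3/2b +310.345ms=3/4b
4) 931.034ms=9/4b +310.345ms=3/4b
Σ=3b of 3 (145bpm 3/8) — PASS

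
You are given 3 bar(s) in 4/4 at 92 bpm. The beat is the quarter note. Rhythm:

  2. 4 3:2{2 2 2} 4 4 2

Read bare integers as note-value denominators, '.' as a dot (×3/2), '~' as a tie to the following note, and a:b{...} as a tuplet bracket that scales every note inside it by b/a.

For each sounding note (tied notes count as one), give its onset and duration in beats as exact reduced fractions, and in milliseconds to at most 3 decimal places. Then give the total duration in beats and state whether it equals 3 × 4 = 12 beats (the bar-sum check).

1) 0.0ms=0b +1956.522ms=3b
2) 1956.522ms=3b +652.174ms=1b
3) 2608.696ms=4b +869.565ms=4/3b
4) 3478.261ms=16/3b +869.565ms=4/3b
5) 4347.826ms=20/3b +869.565ms=4/3b
6) 5217.391ms=8b +652.174ms=1b
7) 5869.565ms=9b +652.174ms=1b
8) 6521.739ms=10b +1304.348ms=2b
Σ=12b of 12 (92bpm 4/4) — PASS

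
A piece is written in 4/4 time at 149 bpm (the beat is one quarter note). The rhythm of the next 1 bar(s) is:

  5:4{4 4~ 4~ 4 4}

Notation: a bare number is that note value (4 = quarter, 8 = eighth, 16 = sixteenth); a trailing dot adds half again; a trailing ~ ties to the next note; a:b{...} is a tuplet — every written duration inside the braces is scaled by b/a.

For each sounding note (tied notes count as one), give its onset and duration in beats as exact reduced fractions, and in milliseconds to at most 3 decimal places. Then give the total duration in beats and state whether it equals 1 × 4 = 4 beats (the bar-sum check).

1) 0.0ms=0b +322.148ms=4/5b
2) 322.148ms=4/5b +966.443ms=12/5b
3) 1288.591ms=16/5b +322.148ms=4/5b
Σ=4b of 4 (149bpm 4/4) — PASS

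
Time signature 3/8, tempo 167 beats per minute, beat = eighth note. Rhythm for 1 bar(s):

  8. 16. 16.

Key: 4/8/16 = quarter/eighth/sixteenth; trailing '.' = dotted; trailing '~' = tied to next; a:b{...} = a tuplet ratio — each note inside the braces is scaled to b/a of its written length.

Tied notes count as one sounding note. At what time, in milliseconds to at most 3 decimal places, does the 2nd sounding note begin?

note 2 onset = 3/2b = 538.922ms

1. 0.0ms @ 0 + 538.922ms (3/2)
2. 538.922ms @ 3/2 + 269.461ms (3/4)
3. 808.383ms @ 9/4 + 269.461ms (3/4)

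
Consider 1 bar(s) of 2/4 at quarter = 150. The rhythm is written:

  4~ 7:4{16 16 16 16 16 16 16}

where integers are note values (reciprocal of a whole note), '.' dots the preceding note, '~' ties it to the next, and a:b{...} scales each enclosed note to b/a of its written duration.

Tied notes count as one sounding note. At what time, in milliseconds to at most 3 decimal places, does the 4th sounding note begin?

note 4 onset = 10/7b = 571.429ms

1. 0.0ms @ 0 + 457.143ms (8/7)
2. 457.143ms @ 8/7 + 57.143ms (1/7)
3. 514.286ms @ 9/7 + 57.143ms (1/7)
4. 571.429ms @ 10/7 + 57.143ms (1/7)
5. 628.571ms @ 11/7 + 57.143ms (1/7)
6. 685.714ms @ 12/7 + 57.143ms (1/7)
7. 742.857ms @ 13/7 + 57.143ms (1/7)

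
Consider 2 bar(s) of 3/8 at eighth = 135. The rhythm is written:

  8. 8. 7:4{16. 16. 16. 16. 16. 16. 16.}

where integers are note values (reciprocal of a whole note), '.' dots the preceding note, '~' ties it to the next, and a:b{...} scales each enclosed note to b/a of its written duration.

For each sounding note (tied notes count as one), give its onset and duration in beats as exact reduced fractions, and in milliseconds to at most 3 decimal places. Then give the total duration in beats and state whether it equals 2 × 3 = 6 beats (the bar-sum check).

1) 0.0ms=0b +666.667ms=3/2b
2) 666.667ms=3/2b +666.667ms=3/2b
3) 1333.333ms=3b +190.476ms=3/7b
4) 1523.81ms=24/7b +190.476ms=3/7b
5) 1714.286ms=27/7b +190.476ms=3/7b
6) 1904.762ms=30/7b +190.476ms=3/7b
7) 2095.238ms=33/7b +190.476ms=3/7b
8) 2285.714ms=36/7b +190.476ms=3/7b
9) 2476.19ms=39/7b +190.476ms=3/7b
Σ=6b of 6 (135bpm 3/8) — PASS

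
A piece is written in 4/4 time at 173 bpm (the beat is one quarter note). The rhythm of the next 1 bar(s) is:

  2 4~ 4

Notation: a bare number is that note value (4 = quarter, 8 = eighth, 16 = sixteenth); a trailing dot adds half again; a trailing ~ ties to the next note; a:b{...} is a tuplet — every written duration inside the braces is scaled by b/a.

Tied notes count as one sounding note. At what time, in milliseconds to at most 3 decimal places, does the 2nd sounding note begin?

1. 0.0ms @ 0 + 693.642ms (2)
2. 693.642ms @ 2 + 693.642ms (2)

note 2 onset = 2b = 693.642ms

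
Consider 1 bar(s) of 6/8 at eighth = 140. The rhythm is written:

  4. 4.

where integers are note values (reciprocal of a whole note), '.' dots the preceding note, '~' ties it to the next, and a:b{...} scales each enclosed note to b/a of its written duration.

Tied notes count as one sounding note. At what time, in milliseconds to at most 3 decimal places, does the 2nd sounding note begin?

note 2 onset = 3b = 1285.714ms

1. 0.0ms @ 0 + 1285.714ms (3)
2. 1285.714ms @ 3 + 1285.714ms (3)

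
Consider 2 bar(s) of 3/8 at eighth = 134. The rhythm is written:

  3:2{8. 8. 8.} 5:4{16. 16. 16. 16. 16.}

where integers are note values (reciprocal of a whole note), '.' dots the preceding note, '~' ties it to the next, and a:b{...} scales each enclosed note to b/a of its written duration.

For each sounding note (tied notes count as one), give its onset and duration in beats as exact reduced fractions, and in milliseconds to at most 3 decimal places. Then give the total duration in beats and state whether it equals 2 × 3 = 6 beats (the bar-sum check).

1) 0.0ms=0b +447.761ms=1b
2) 447.761ms=1b +447.761ms=1b
3) 895.522ms=2b +447.761ms=1b
4) 1343.284ms=3b +268.657ms=3/5b
5) 1611.94ms=18/5b +268.657ms=3/5b
6) 1880.597ms=21/5b +268.657ms=3/5b
7) 2149.254ms=24/5b +268.657ms=3/5b
8) 2417.91ms=27/5b +268.657ms=3/5b
Σ=6b of 6 (134bpm 3/8) — PASS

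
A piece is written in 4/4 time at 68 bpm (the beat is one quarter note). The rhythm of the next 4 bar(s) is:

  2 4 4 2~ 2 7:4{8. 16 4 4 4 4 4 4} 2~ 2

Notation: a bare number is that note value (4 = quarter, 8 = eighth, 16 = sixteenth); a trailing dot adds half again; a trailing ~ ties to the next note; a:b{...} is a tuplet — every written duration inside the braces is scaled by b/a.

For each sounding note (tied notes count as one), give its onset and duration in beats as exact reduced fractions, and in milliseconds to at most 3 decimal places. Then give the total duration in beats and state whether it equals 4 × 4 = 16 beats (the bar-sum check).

1) 0.0ms=0b +1764.706ms=2b
2) 1764.706ms=2b +882.353ms=1b
3) 2647.059ms=3b +882.353ms=1b
4) 3529.412ms=4b +3529.412ms=4b
5) 7058.824ms=8b +378.151ms=3/7b
6) 7436.975ms=59/7b +126.05ms=1/7b
7) 7563.025ms=60/7b +504.202ms=4/7b
8) 8067.227ms=64/7b +504.202ms=4/7b
9) 8571.429ms=68/7b +504.202ms=4/7b
10) 9075.63ms=72/7b +504.202ms=4/7b
11) 9579.832ms=76/7b +504.202ms=4/7b
12) 10084.034ms=80/7b +504.202ms=4/7b
13) 10588.235ms=12b +3529.412ms=4b
Σ=16b of 16 (68bpm 4/4) — PASS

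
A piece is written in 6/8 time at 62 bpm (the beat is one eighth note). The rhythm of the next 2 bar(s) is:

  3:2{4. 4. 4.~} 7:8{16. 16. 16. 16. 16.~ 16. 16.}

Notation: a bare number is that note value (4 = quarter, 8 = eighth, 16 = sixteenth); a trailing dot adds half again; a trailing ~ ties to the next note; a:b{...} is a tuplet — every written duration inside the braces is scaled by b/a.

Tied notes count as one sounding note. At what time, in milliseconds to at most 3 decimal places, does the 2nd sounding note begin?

note 2 onset = 2b = 1935.484ms

1. 0.0ms @ 0 + 1935.484ms (2)
2. 1935.484ms @ 2 + 1935.484ms (2)
3. 3870.968ms @ 4 + 2764.977ms (20/7)
4. 6635.945ms @ 48/7 + 829.493ms (6/7)
5. 7465.438ms @ 54/7 + 829.493ms (6/7)
6. 8294.931ms @ 60/7 + 829.493ms (6/7)
7. 9124.424ms @ 66/7 + 1658.986ms (12/7)
8. 10783.41ms @ 78/7 + 829.493ms (6/7)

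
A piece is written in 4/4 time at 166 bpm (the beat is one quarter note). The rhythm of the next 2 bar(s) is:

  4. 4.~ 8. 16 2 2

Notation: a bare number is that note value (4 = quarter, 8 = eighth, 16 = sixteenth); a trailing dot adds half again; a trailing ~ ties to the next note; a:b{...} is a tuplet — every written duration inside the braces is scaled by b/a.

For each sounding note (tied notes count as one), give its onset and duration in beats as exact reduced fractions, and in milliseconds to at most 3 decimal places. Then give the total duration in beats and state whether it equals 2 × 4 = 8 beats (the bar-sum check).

1) 0.0ms=0b +542.169ms=3/2b
2) 542.169ms=3/2b +813.253ms=9/4b
3) 1355.422ms=15/4b +90.361ms=1/4b
4) 1445.783ms=4b +722.892ms=2b
5) 2168.675ms=6b +722.892ms=2b
Σ=8b of 8 (166bpm 4/4) — PASS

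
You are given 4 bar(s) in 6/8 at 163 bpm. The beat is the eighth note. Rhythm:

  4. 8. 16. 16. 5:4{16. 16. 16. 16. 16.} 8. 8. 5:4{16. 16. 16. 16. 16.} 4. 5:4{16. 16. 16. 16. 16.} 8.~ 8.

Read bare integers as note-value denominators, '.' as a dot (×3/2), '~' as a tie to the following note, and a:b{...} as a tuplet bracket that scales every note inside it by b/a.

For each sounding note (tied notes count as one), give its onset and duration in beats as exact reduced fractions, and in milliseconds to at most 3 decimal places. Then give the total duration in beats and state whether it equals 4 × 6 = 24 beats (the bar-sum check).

1) 0.0ms=0b +1104.294ms=3b
2) 1104.294ms=3b +552.147ms=3/2b
3) 1656.442ms=9/2b +276.074ms=3/4b
4) 1932.515ms=21/4b +276.074ms=3/4b
5) 2208.589ms=6b +220.859ms=3/5b
6) 2429.448ms=33/5b +220.859ms=3/5b
7) 2650.307ms=36/5b +220.859ms=3/5b
8) 2871.166ms=39/5b +220.859ms=3/5b
9) 3092.025ms=42/5b +220.859ms=3/5b
10) 3312.883ms=9b +552.147ms=3/2b
11) 3865.031ms=21/2b +552.147ms=3/2b
12) 4417.178ms=12b +220.859ms=3/5b
13) 4638.037ms=63/5b +220.859ms=3/5b
14) 4858.896ms=66/5b +220.859ms=3/5b
15) 5079.755ms=69/5b +220.859ms=3/5b
16) 5300.613ms=72/5b +220.859ms=3/5b
17) 5521.472ms=15b +1104.294ms=3b
18) 6625.767ms=18b +220.859ms=3/5b
19) 6846.626ms=93/5b +220.859ms=3/5b
20) 7067.485ms=96/5b +220.859ms=3/5b
21) 7288.344ms=99/5b +220.859ms=3/5b
22) 7509.202ms=102/5b +220.859ms=3/5b
23) 7730.061ms=21b +1104.294ms=3b
Σ=24b of 24 (163bpm 6/8) — PASS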